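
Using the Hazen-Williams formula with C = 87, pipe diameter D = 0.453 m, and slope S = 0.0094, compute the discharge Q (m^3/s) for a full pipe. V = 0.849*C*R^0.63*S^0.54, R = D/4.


For a full circular pipe, R = D/4 = 0.453/4 = 0.1133 m.
V = 0.849 * 87 * 0.1133^0.63 * 0.0094^0.54
  = 0.849 * 87 * 0.253539 * 0.080443
  = 1.5065 m/s.
Pipe area A = pi*D^2/4 = pi*0.453^2/4 = 0.1612 m^2.
Q = A * V = 0.1612 * 1.5065 = 0.2428 m^3/s.

0.2428


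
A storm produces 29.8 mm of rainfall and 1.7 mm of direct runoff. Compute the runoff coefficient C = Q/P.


The runoff coefficient C = runoff depth / rainfall depth.
C = 1.7 / 29.8
  = 0.057.

0.057


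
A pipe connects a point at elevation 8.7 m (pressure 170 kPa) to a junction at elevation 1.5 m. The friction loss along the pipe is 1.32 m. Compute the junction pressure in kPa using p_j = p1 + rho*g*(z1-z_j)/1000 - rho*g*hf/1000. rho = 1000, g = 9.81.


Junction pressure: p_j = p1 + rho*g*(z1 - z_j)/1000 - rho*g*hf/1000.
Elevation term = 1000*9.81*(8.7 - 1.5)/1000 = 70.632 kPa.
Friction term = 1000*9.81*1.32/1000 = 12.949 kPa.
p_j = 170 + 70.632 - 12.949 = 227.68 kPa.

227.68


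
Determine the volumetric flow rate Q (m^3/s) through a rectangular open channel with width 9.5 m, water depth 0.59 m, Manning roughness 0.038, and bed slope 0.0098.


For a rectangular channel, the cross-sectional area A = b * y = 9.5 * 0.59 = 5.6 m^2.
The wetted perimeter P = b + 2y = 9.5 + 2*0.59 = 10.68 m.
Hydraulic radius R = A/P = 5.6/10.68 = 0.5248 m.
Velocity V = (1/n)*R^(2/3)*S^(1/2) = (1/0.038)*0.5248^(2/3)*0.0098^(1/2) = 1.695 m/s.
Discharge Q = A * V = 5.6 * 1.695 = 9.5 m^3/s.

9.5


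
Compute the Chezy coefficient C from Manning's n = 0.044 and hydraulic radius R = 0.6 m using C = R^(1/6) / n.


The Chezy coefficient relates to Manning's n through C = R^(1/6) / n.
R^(1/6) = 0.6^(1/6) = 0.918386.
C = 0.918386 / 0.044 = 20.87 m^(1/2)/s.

20.87


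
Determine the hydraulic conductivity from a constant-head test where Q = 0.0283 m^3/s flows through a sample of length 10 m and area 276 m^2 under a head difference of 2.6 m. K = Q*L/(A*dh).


From K = Q*L / (A*dh):
Numerator: Q*L = 0.0283 * 10 = 0.283.
Denominator: A*dh = 276 * 2.6 = 717.6.
K = 0.283 / 717.6 = 0.000394 m/s.

0.000394


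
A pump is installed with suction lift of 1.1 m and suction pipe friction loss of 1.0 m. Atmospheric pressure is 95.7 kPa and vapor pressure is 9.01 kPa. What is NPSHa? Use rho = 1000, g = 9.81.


NPSHa = p_atm/(rho*g) - z_s - hf_s - p_vap/(rho*g).
p_atm/(rho*g) = 95.7*1000 / (1000*9.81) = 9.755 m.
p_vap/(rho*g) = 9.01*1000 / (1000*9.81) = 0.918 m.
NPSHa = 9.755 - 1.1 - 1.0 - 0.918
      = 6.74 m.

6.74


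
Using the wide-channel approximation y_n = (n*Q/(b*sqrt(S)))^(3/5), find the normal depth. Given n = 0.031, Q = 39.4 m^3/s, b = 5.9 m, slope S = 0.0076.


We use the wide-channel approximation y_n = (n*Q/(b*sqrt(S)))^(3/5).
sqrt(S) = sqrt(0.0076) = 0.087178.
Numerator: n*Q = 0.031 * 39.4 = 1.2214.
Denominator: b*sqrt(S) = 5.9 * 0.087178 = 0.51435.
arg = 2.3746.
y_n = 2.3746^(3/5) = 1.6802 m.

1.6802


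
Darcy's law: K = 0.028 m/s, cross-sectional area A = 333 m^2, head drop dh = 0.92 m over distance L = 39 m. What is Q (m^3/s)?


Darcy's law: Q = K * A * i, where i = dh/L.
Hydraulic gradient i = 0.92 / 39 = 0.02359.
Q = 0.028 * 333 * 0.02359
  = 0.22 m^3/s.

0.22


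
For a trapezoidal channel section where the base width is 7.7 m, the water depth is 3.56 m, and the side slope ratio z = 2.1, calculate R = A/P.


For a trapezoidal section with side slope z:
A = (b + z*y)*y = (7.7 + 2.1*3.56)*3.56 = 54.027 m^2.
P = b + 2*y*sqrt(1 + z^2) = 7.7 + 2*3.56*sqrt(1 + 2.1^2) = 24.261 m.
R = A/P = 54.027 / 24.261 = 2.2269 m.

2.2269


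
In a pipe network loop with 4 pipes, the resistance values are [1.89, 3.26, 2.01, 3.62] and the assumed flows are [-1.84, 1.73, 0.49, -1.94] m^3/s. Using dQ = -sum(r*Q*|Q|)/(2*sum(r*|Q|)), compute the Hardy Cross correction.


Numerator terms (r*Q*|Q|): 1.89*-1.84*|-1.84| = -6.3988; 3.26*1.73*|1.73| = 9.7569; 2.01*0.49*|0.49| = 0.4826; 3.62*-1.94*|-1.94| = -13.6242.
Sum of numerator = -9.7836.
Denominator terms (r*|Q|): 1.89*|-1.84| = 3.4776; 3.26*|1.73| = 5.6398; 2.01*|0.49| = 0.9849; 3.62*|-1.94| = 7.0228.
2 * sum of denominator = 2 * 17.1251 = 34.2502.
dQ = --9.7836 / 34.2502 = 0.2856 m^3/s.

0.2856


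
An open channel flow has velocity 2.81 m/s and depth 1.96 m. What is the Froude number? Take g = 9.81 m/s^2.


The Froude number is defined as Fr = V / sqrt(g*y).
g*y = 9.81 * 1.96 = 19.2276.
sqrt(g*y) = sqrt(19.2276) = 4.3849.
Fr = 2.81 / 4.3849 = 0.6408.

0.6408


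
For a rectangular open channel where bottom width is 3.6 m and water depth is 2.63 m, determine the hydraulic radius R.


For a rectangular section:
Flow area A = b * y = 3.6 * 2.63 = 9.47 m^2.
Wetted perimeter P = b + 2y = 3.6 + 2*2.63 = 8.86 m.
Hydraulic radius R = A/P = 9.47 / 8.86 = 1.0686 m.

1.0686


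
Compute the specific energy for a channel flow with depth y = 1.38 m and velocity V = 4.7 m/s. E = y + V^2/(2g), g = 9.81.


Specific energy E = y + V^2/(2g).
Velocity head = V^2/(2g) = 4.7^2 / (2*9.81) = 22.09 / 19.62 = 1.1259 m.
E = 1.38 + 1.1259 = 2.5059 m.

2.5059


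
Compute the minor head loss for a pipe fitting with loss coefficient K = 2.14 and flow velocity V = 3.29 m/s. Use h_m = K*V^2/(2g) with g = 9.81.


Minor loss formula: h_m = K * V^2/(2g).
V^2 = 3.29^2 = 10.8241.
V^2/(2g) = 10.8241 / 19.62 = 0.5517 m.
h_m = 2.14 * 0.5517 = 1.1806 m.

1.1806


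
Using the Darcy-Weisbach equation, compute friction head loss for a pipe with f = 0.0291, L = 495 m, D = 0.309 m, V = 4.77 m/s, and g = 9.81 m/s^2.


Darcy-Weisbach equation: h_f = f * (L/D) * V^2/(2g).
f * L/D = 0.0291 * 495/0.309 = 46.6165.
V^2/(2g) = 4.77^2 / (2*9.81) = 22.7529 / 19.62 = 1.1597 m.
h_f = 46.6165 * 1.1597 = 54.06 m.

54.06


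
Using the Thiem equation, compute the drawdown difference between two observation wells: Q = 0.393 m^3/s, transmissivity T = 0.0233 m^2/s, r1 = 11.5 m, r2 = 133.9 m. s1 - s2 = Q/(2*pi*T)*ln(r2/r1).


Thiem equation: s1 - s2 = Q/(2*pi*T) * ln(r2/r1).
ln(r2/r1) = ln(133.9/11.5) = 2.4547.
Q/(2*pi*T) = 0.393 / (2*pi*0.0233) = 0.393 / 0.1464 = 2.6845.
s1 - s2 = 2.6845 * 2.4547 = 6.5897 m.

6.5897


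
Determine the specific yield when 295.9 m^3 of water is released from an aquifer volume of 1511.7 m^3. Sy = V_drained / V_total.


Specific yield Sy = Volume drained / Total volume.
Sy = 295.9 / 1511.7
   = 0.1957.

0.1957


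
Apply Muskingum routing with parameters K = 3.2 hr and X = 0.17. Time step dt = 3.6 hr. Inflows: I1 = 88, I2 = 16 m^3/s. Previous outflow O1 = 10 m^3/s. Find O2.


Muskingum coefficients:
denom = 2*K*(1-X) + dt = 2*3.2*(1-0.17) + 3.6 = 8.912.
C0 = (dt - 2*K*X)/denom = (3.6 - 2*3.2*0.17)/8.912 = 0.2819.
C1 = (dt + 2*K*X)/denom = (3.6 + 2*3.2*0.17)/8.912 = 0.526.
C2 = (2*K*(1-X) - dt)/denom = 0.1921.
O2 = C0*I2 + C1*I1 + C2*O1
   = 0.2819*16 + 0.526*88 + 0.1921*10
   = 52.72 m^3/s.

52.72


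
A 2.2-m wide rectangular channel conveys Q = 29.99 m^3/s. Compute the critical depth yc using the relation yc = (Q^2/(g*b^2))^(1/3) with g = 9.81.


Using yc = (Q^2 / (g * b^2))^(1/3):
Q^2 = 29.99^2 = 899.4.
g * b^2 = 9.81 * 2.2^2 = 9.81 * 4.84 = 47.48.
Q^2 / (g*b^2) = 899.4 / 47.48 = 18.9427.
yc = 18.9427^(1/3) = 2.6657 m.

2.6657


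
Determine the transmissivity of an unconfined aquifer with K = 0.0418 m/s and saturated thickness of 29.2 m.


Transmissivity is defined as T = K * h.
T = 0.0418 * 29.2
  = 1.2206 m^2/s.

1.2206


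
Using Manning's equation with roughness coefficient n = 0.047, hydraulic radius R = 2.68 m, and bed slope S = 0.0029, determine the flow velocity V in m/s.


Manning's equation gives V = (1/n) * R^(2/3) * S^(1/2).
First, compute R^(2/3) = 2.68^(2/3) = 1.9294.
Next, S^(1/2) = 0.0029^(1/2) = 0.053852.
Then 1/n = 1/0.047 = 21.28.
V = 21.28 * 1.9294 * 0.053852 = 2.2107 m/s.

2.2107


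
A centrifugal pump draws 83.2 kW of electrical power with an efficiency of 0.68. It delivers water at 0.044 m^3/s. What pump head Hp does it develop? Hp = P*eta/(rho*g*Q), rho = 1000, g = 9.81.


Pump head formula: Hp = P * eta / (rho * g * Q).
Numerator: P * eta = 83.2 * 1000 * 0.68 = 56576.0 W.
Denominator: rho * g * Q = 1000 * 9.81 * 0.044 = 431.64.
Hp = 56576.0 / 431.64 = 131.07 m.

131.07


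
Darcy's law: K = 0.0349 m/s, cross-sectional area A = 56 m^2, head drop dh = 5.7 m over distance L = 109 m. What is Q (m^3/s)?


Darcy's law: Q = K * A * i, where i = dh/L.
Hydraulic gradient i = 5.7 / 109 = 0.052294.
Q = 0.0349 * 56 * 0.052294
  = 0.1022 m^3/s.

0.1022


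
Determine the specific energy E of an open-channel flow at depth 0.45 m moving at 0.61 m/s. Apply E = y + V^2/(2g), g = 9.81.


Specific energy E = y + V^2/(2g).
Velocity head = V^2/(2g) = 0.61^2 / (2*9.81) = 0.3721 / 19.62 = 0.019 m.
E = 0.45 + 0.019 = 0.469 m.

0.469


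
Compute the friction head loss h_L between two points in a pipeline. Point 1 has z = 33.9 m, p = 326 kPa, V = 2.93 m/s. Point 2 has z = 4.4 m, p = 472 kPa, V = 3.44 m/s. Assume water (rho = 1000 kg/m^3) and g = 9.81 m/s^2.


Total head at each section: H = z + p/(rho*g) + V^2/(2g).
H1 = 33.9 + 326*1000/(1000*9.81) + 2.93^2/(2*9.81)
   = 33.9 + 33.231 + 0.4376
   = 67.569 m.
H2 = 4.4 + 472*1000/(1000*9.81) + 3.44^2/(2*9.81)
   = 4.4 + 48.114 + 0.6031
   = 53.117 m.
h_L = H1 - H2 = 67.569 - 53.117 = 14.452 m.

14.452


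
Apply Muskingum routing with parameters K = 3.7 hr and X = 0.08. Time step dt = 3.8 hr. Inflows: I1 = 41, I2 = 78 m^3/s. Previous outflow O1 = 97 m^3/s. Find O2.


Muskingum coefficients:
denom = 2*K*(1-X) + dt = 2*3.7*(1-0.08) + 3.8 = 10.608.
C0 = (dt - 2*K*X)/denom = (3.8 - 2*3.7*0.08)/10.608 = 0.3024.
C1 = (dt + 2*K*X)/denom = (3.8 + 2*3.7*0.08)/10.608 = 0.414.
C2 = (2*K*(1-X) - dt)/denom = 0.2836.
O2 = C0*I2 + C1*I1 + C2*O1
   = 0.3024*78 + 0.414*41 + 0.2836*97
   = 68.07 m^3/s.

68.07


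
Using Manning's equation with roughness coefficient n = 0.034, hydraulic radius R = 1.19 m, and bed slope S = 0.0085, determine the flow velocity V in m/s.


Manning's equation gives V = (1/n) * R^(2/3) * S^(1/2).
First, compute R^(2/3) = 1.19^(2/3) = 1.123.
Next, S^(1/2) = 0.0085^(1/2) = 0.092195.
Then 1/n = 1/0.034 = 29.41.
V = 29.41 * 1.123 * 0.092195 = 3.0451 m/s.

3.0451


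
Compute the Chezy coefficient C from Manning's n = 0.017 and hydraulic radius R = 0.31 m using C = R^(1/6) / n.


The Chezy coefficient relates to Manning's n through C = R^(1/6) / n.
R^(1/6) = 0.31^(1/6) = 0.822672.
C = 0.822672 / 0.017 = 48.39 m^(1/2)/s.

48.39


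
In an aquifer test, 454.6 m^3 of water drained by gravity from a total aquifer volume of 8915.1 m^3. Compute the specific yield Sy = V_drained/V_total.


Specific yield Sy = Volume drained / Total volume.
Sy = 454.6 / 8915.1
   = 0.051.

0.051


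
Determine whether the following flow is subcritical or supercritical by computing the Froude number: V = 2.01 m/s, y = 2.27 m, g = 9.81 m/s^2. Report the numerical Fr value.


The Froude number is defined as Fr = V / sqrt(g*y).
g*y = 9.81 * 2.27 = 22.2687.
sqrt(g*y) = sqrt(22.2687) = 4.719.
Fr = 2.01 / 4.719 = 0.4259.
Since Fr < 1, the flow is subcritical.

0.4259


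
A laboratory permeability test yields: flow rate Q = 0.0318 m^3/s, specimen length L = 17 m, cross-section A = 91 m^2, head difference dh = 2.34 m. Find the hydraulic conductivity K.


From K = Q*L / (A*dh):
Numerator: Q*L = 0.0318 * 17 = 0.5406.
Denominator: A*dh = 91 * 2.34 = 212.94.
K = 0.5406 / 212.94 = 0.002539 m/s.

0.002539


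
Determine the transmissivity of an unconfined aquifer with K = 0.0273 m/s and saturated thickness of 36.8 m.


Transmissivity is defined as T = K * h.
T = 0.0273 * 36.8
  = 1.0046 m^2/s.

1.0046


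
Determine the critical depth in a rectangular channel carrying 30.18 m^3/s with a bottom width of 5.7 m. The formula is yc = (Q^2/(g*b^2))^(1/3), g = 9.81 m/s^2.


Using yc = (Q^2 / (g * b^2))^(1/3):
Q^2 = 30.18^2 = 910.83.
g * b^2 = 9.81 * 5.7^2 = 9.81 * 32.49 = 318.73.
Q^2 / (g*b^2) = 910.83 / 318.73 = 2.8577.
yc = 2.8577^(1/3) = 1.4191 m.

1.4191


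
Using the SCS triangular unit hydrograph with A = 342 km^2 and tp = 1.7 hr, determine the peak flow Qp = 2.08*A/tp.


SCS formula: Qp = 2.08 * A / tp.
Qp = 2.08 * 342 / 1.7
   = 711.36 / 1.7
   = 418.45 m^3/s per cm.

418.45


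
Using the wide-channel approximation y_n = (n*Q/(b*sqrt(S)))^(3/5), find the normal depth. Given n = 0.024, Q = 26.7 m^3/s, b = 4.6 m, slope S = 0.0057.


We use the wide-channel approximation y_n = (n*Q/(b*sqrt(S)))^(3/5).
sqrt(S) = sqrt(0.0057) = 0.075498.
Numerator: n*Q = 0.024 * 26.7 = 0.6408.
Denominator: b*sqrt(S) = 4.6 * 0.075498 = 0.347291.
arg = 1.8451.
y_n = 1.8451^(3/5) = 1.4442 m.

1.4442


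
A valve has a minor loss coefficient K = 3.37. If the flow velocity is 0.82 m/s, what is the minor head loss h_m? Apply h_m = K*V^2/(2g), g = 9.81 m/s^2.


Minor loss formula: h_m = K * V^2/(2g).
V^2 = 0.82^2 = 0.6724.
V^2/(2g) = 0.6724 / 19.62 = 0.0343 m.
h_m = 3.37 * 0.0343 = 0.1155 m.

0.1155


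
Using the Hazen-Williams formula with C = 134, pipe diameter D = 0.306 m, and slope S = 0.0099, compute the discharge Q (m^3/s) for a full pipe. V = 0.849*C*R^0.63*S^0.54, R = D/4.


For a full circular pipe, R = D/4 = 0.306/4 = 0.0765 m.
V = 0.849 * 134 * 0.0765^0.63 * 0.0099^0.54
  = 0.849 * 134 * 0.198019 * 0.082726
  = 1.8636 m/s.
Pipe area A = pi*D^2/4 = pi*0.306^2/4 = 0.0735 m^2.
Q = A * V = 0.0735 * 1.8636 = 0.1371 m^3/s.

0.1371


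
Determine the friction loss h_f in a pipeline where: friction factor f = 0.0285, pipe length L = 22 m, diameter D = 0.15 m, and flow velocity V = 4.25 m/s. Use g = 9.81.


Darcy-Weisbach equation: h_f = f * (L/D) * V^2/(2g).
f * L/D = 0.0285 * 22/0.15 = 4.18.
V^2/(2g) = 4.25^2 / (2*9.81) = 18.0625 / 19.62 = 0.9206 m.
h_f = 4.18 * 0.9206 = 3.848 m.

3.848


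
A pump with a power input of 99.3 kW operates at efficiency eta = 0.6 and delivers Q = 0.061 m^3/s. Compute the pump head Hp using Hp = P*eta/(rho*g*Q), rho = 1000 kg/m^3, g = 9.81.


Pump head formula: Hp = P * eta / (rho * g * Q).
Numerator: P * eta = 99.3 * 1000 * 0.6 = 59580.0 W.
Denominator: rho * g * Q = 1000 * 9.81 * 0.061 = 598.41.
Hp = 59580.0 / 598.41 = 99.56 m.

99.56


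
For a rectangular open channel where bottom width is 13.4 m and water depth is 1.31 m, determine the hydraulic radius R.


For a rectangular section:
Flow area A = b * y = 13.4 * 1.31 = 17.55 m^2.
Wetted perimeter P = b + 2y = 13.4 + 2*1.31 = 16.02 m.
Hydraulic radius R = A/P = 17.55 / 16.02 = 1.0958 m.

1.0958


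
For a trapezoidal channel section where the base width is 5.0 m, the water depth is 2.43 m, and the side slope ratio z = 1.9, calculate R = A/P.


For a trapezoidal section with side slope z:
A = (b + z*y)*y = (5.0 + 1.9*2.43)*2.43 = 23.369 m^2.
P = b + 2*y*sqrt(1 + z^2) = 5.0 + 2*2.43*sqrt(1 + 1.9^2) = 15.435 m.
R = A/P = 23.369 / 15.435 = 1.5141 m.

1.5141


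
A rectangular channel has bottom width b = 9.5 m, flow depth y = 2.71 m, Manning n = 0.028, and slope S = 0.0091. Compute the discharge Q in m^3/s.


For a rectangular channel, the cross-sectional area A = b * y = 9.5 * 2.71 = 25.75 m^2.
The wetted perimeter P = b + 2y = 9.5 + 2*2.71 = 14.92 m.
Hydraulic radius R = A/P = 25.75/14.92 = 1.7255 m.
Velocity V = (1/n)*R^(2/3)*S^(1/2) = (1/0.028)*1.7255^(2/3)*0.0091^(1/2) = 4.9013 m/s.
Discharge Q = A * V = 25.75 * 4.9013 = 126.184 m^3/s.

126.184


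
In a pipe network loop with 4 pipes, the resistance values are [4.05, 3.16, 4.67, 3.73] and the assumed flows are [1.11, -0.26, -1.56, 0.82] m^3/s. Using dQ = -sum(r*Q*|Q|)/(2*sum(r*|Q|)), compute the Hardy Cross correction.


Numerator terms (r*Q*|Q|): 4.05*1.11*|1.11| = 4.99; 3.16*-0.26*|-0.26| = -0.2136; 4.67*-1.56*|-1.56| = -11.3649; 3.73*0.82*|0.82| = 2.5081.
Sum of numerator = -4.0805.
Denominator terms (r*|Q|): 4.05*|1.11| = 4.4955; 3.16*|-0.26| = 0.8216; 4.67*|-1.56| = 7.2852; 3.73*|0.82| = 3.0586.
2 * sum of denominator = 2 * 15.6609 = 31.3218.
dQ = --4.0805 / 31.3218 = 0.1303 m^3/s.

0.1303


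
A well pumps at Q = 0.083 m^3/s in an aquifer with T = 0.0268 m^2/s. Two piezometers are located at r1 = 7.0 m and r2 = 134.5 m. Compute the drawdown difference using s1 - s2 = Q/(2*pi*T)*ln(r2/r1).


Thiem equation: s1 - s2 = Q/(2*pi*T) * ln(r2/r1).
ln(r2/r1) = ln(134.5/7.0) = 2.9557.
Q/(2*pi*T) = 0.083 / (2*pi*0.0268) = 0.083 / 0.1684 = 0.4929.
s1 - s2 = 0.4929 * 2.9557 = 1.4569 m.

1.4569


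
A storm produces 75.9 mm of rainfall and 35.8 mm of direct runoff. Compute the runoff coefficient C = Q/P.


The runoff coefficient C = runoff depth / rainfall depth.
C = 35.8 / 75.9
  = 0.4717.

0.4717


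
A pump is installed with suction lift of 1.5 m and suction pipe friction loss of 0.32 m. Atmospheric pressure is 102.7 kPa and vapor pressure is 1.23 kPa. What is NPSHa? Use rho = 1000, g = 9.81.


NPSHa = p_atm/(rho*g) - z_s - hf_s - p_vap/(rho*g).
p_atm/(rho*g) = 102.7*1000 / (1000*9.81) = 10.469 m.
p_vap/(rho*g) = 1.23*1000 / (1000*9.81) = 0.125 m.
NPSHa = 10.469 - 1.5 - 0.32 - 0.125
      = 8.52 m.

8.52


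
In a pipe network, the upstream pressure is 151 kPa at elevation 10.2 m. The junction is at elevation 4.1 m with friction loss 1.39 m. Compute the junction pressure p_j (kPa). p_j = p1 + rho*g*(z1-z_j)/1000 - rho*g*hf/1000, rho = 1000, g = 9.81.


Junction pressure: p_j = p1 + rho*g*(z1 - z_j)/1000 - rho*g*hf/1000.
Elevation term = 1000*9.81*(10.2 - 4.1)/1000 = 59.841 kPa.
Friction term = 1000*9.81*1.39/1000 = 13.636 kPa.
p_j = 151 + 59.841 - 13.636 = 197.21 kPa.

197.21


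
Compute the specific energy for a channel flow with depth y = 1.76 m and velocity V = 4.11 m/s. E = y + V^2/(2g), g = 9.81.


Specific energy E = y + V^2/(2g).
Velocity head = V^2/(2g) = 4.11^2 / (2*9.81) = 16.8921 / 19.62 = 0.861 m.
E = 1.76 + 0.861 = 2.621 m.

2.621


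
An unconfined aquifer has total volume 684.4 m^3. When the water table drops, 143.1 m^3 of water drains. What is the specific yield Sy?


Specific yield Sy = Volume drained / Total volume.
Sy = 143.1 / 684.4
   = 0.2091.

0.2091


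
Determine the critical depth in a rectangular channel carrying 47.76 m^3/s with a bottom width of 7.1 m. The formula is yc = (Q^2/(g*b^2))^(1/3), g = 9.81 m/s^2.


Using yc = (Q^2 / (g * b^2))^(1/3):
Q^2 = 47.76^2 = 2281.02.
g * b^2 = 9.81 * 7.1^2 = 9.81 * 50.41 = 494.52.
Q^2 / (g*b^2) = 2281.02 / 494.52 = 4.6126.
yc = 4.6126^(1/3) = 1.6646 m.

1.6646


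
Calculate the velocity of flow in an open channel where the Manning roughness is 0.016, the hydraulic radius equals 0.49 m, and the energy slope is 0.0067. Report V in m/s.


Manning's equation gives V = (1/n) * R^(2/3) * S^(1/2).
First, compute R^(2/3) = 0.49^(2/3) = 0.6215.
Next, S^(1/2) = 0.0067^(1/2) = 0.081854.
Then 1/n = 1/0.016 = 62.5.
V = 62.5 * 0.6215 * 0.081854 = 3.1797 m/s.

3.1797


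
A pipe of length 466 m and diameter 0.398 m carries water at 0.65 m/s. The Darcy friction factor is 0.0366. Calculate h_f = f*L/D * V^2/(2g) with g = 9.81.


Darcy-Weisbach equation: h_f = f * (L/D) * V^2/(2g).
f * L/D = 0.0366 * 466/0.398 = 42.8533.
V^2/(2g) = 0.65^2 / (2*9.81) = 0.4225 / 19.62 = 0.0215 m.
h_f = 42.8533 * 0.0215 = 0.923 m.

0.923


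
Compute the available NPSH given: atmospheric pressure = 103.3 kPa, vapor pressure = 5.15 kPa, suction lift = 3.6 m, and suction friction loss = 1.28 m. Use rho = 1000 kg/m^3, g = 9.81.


NPSHa = p_atm/(rho*g) - z_s - hf_s - p_vap/(rho*g).
p_atm/(rho*g) = 103.3*1000 / (1000*9.81) = 10.53 m.
p_vap/(rho*g) = 5.15*1000 / (1000*9.81) = 0.525 m.
NPSHa = 10.53 - 3.6 - 1.28 - 0.525
      = 5.13 m.

5.13


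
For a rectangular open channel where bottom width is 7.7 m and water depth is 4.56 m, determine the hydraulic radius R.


For a rectangular section:
Flow area A = b * y = 7.7 * 4.56 = 35.11 m^2.
Wetted perimeter P = b + 2y = 7.7 + 2*4.56 = 16.82 m.
Hydraulic radius R = A/P = 35.11 / 16.82 = 2.0875 m.

2.0875


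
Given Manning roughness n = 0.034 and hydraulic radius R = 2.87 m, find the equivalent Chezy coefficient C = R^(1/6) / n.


The Chezy coefficient relates to Manning's n through C = R^(1/6) / n.
R^(1/6) = 2.87^(1/6) = 1.192103.
C = 1.192103 / 0.034 = 35.06 m^(1/2)/s.

35.06


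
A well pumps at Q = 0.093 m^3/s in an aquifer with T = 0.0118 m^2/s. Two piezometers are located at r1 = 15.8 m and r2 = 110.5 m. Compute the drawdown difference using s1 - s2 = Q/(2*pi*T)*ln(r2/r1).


Thiem equation: s1 - s2 = Q/(2*pi*T) * ln(r2/r1).
ln(r2/r1) = ln(110.5/15.8) = 1.945.
Q/(2*pi*T) = 0.093 / (2*pi*0.0118) = 0.093 / 0.0741 = 1.2544.
s1 - s2 = 1.2544 * 1.945 = 2.4397 m.

2.4397


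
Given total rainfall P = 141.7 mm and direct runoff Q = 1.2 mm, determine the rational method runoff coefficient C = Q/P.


The runoff coefficient C = runoff depth / rainfall depth.
C = 1.2 / 141.7
  = 0.0085.

0.0085


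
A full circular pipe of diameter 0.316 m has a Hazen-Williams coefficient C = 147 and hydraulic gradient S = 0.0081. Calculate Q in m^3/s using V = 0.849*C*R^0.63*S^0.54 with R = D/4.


For a full circular pipe, R = D/4 = 0.316/4 = 0.079 m.
V = 0.849 * 147 * 0.079^0.63 * 0.0081^0.54
  = 0.849 * 147 * 0.202072 * 0.07423
  = 1.872 m/s.
Pipe area A = pi*D^2/4 = pi*0.316^2/4 = 0.0784 m^2.
Q = A * V = 0.0784 * 1.872 = 0.1468 m^3/s.

0.1468


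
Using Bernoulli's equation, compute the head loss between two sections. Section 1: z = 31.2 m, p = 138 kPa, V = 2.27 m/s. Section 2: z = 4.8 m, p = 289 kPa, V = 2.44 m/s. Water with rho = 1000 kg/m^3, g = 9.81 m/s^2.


Total head at each section: H = z + p/(rho*g) + V^2/(2g).
H1 = 31.2 + 138*1000/(1000*9.81) + 2.27^2/(2*9.81)
   = 31.2 + 14.067 + 0.2626
   = 45.53 m.
H2 = 4.8 + 289*1000/(1000*9.81) + 2.44^2/(2*9.81)
   = 4.8 + 29.46 + 0.3034
   = 34.563 m.
h_L = H1 - H2 = 45.53 - 34.563 = 10.967 m.

10.967


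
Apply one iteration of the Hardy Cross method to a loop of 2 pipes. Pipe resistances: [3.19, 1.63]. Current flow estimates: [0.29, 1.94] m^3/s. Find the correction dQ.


Numerator terms (r*Q*|Q|): 3.19*0.29*|0.29| = 0.2683; 1.63*1.94*|1.94| = 6.1347.
Sum of numerator = 6.4029.
Denominator terms (r*|Q|): 3.19*|0.29| = 0.9251; 1.63*|1.94| = 3.1622.
2 * sum of denominator = 2 * 4.0873 = 8.1746.
dQ = -6.4029 / 8.1746 = -0.7833 m^3/s.

-0.7833


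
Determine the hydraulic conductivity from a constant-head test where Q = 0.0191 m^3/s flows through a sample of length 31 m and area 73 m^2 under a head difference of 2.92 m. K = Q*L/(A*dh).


From K = Q*L / (A*dh):
Numerator: Q*L = 0.0191 * 31 = 0.5921.
Denominator: A*dh = 73 * 2.92 = 213.16.
K = 0.5921 / 213.16 = 0.002778 m/s.

0.002778


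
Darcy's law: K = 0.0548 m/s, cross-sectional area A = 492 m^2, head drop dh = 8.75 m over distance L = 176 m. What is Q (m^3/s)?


Darcy's law: Q = K * A * i, where i = dh/L.
Hydraulic gradient i = 8.75 / 176 = 0.049716.
Q = 0.0548 * 492 * 0.049716
  = 1.3404 m^3/s.

1.3404


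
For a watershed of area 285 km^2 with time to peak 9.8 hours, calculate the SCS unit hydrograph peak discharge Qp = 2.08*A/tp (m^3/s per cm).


SCS formula: Qp = 2.08 * A / tp.
Qp = 2.08 * 285 / 9.8
   = 592.8 / 9.8
   = 60.49 m^3/s per cm.

60.49


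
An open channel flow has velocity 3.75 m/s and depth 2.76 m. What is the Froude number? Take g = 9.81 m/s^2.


The Froude number is defined as Fr = V / sqrt(g*y).
g*y = 9.81 * 2.76 = 27.0756.
sqrt(g*y) = sqrt(27.0756) = 5.2034.
Fr = 3.75 / 5.2034 = 0.7207.

0.7207


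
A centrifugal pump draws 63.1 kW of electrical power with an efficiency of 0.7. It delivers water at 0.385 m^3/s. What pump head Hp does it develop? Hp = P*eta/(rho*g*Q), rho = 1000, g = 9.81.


Pump head formula: Hp = P * eta / (rho * g * Q).
Numerator: P * eta = 63.1 * 1000 * 0.7 = 44170.0 W.
Denominator: rho * g * Q = 1000 * 9.81 * 0.385 = 3776.85.
Hp = 44170.0 / 3776.85 = 11.69 m.

11.69


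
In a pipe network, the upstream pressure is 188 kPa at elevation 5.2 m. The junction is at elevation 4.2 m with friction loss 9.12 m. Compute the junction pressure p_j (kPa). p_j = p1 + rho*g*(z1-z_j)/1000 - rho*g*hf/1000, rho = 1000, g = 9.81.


Junction pressure: p_j = p1 + rho*g*(z1 - z_j)/1000 - rho*g*hf/1000.
Elevation term = 1000*9.81*(5.2 - 4.2)/1000 = 9.81 kPa.
Friction term = 1000*9.81*9.12/1000 = 89.467 kPa.
p_j = 188 + 9.81 - 89.467 = 108.34 kPa.

108.34


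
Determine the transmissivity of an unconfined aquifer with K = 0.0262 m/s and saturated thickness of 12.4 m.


Transmissivity is defined as T = K * h.
T = 0.0262 * 12.4
  = 0.3249 m^2/s.

0.3249


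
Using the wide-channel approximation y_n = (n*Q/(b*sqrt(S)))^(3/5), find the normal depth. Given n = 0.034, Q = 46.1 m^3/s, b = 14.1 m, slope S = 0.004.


We use the wide-channel approximation y_n = (n*Q/(b*sqrt(S)))^(3/5).
sqrt(S) = sqrt(0.004) = 0.063246.
Numerator: n*Q = 0.034 * 46.1 = 1.5674.
Denominator: b*sqrt(S) = 14.1 * 0.063246 = 0.891769.
arg = 1.7576.
y_n = 1.7576^(3/5) = 1.4027 m.

1.4027


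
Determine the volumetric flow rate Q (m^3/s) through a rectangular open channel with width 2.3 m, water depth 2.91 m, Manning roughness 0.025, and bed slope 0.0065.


For a rectangular channel, the cross-sectional area A = b * y = 2.3 * 2.91 = 6.69 m^2.
The wetted perimeter P = b + 2y = 2.3 + 2*2.91 = 8.12 m.
Hydraulic radius R = A/P = 6.69/8.12 = 0.8243 m.
Velocity V = (1/n)*R^(2/3)*S^(1/2) = (1/0.025)*0.8243^(2/3)*0.0065^(1/2) = 2.835 m/s.
Discharge Q = A * V = 6.69 * 2.835 = 18.975 m^3/s.

18.975


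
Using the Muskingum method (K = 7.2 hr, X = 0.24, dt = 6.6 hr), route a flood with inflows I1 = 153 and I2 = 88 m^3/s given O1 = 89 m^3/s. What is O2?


Muskingum coefficients:
denom = 2*K*(1-X) + dt = 2*7.2*(1-0.24) + 6.6 = 17.544.
C0 = (dt - 2*K*X)/denom = (6.6 - 2*7.2*0.24)/17.544 = 0.1792.
C1 = (dt + 2*K*X)/denom = (6.6 + 2*7.2*0.24)/17.544 = 0.5732.
C2 = (2*K*(1-X) - dt)/denom = 0.2476.
O2 = C0*I2 + C1*I1 + C2*O1
   = 0.1792*88 + 0.5732*153 + 0.2476*89
   = 125.5 m^3/s.

125.5


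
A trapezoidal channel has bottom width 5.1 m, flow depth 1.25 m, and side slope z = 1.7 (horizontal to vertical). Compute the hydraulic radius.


For a trapezoidal section with side slope z:
A = (b + z*y)*y = (5.1 + 1.7*1.25)*1.25 = 9.031 m^2.
P = b + 2*y*sqrt(1 + z^2) = 5.1 + 2*1.25*sqrt(1 + 1.7^2) = 10.031 m.
R = A/P = 9.031 / 10.031 = 0.9004 m.

0.9004


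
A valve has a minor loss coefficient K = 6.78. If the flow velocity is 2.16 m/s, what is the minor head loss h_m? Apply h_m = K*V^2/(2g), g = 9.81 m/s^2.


Minor loss formula: h_m = K * V^2/(2g).
V^2 = 2.16^2 = 4.6656.
V^2/(2g) = 4.6656 / 19.62 = 0.2378 m.
h_m = 6.78 * 0.2378 = 1.6123 m.

1.6123


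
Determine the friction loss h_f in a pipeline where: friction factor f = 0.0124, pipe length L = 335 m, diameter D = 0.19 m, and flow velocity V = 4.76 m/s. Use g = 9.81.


Darcy-Weisbach equation: h_f = f * (L/D) * V^2/(2g).
f * L/D = 0.0124 * 335/0.19 = 21.8632.
V^2/(2g) = 4.76^2 / (2*9.81) = 22.6576 / 19.62 = 1.1548 m.
h_f = 21.8632 * 1.1548 = 25.248 m.

25.248


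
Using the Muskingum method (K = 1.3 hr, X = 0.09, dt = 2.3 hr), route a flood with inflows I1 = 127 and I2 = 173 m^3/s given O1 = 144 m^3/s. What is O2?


Muskingum coefficients:
denom = 2*K*(1-X) + dt = 2*1.3*(1-0.09) + 2.3 = 4.666.
C0 = (dt - 2*K*X)/denom = (2.3 - 2*1.3*0.09)/4.666 = 0.4428.
C1 = (dt + 2*K*X)/denom = (2.3 + 2*1.3*0.09)/4.666 = 0.5431.
C2 = (2*K*(1-X) - dt)/denom = 0.0141.
O2 = C0*I2 + C1*I1 + C2*O1
   = 0.4428*173 + 0.5431*127 + 0.0141*144
   = 147.61 m^3/s.

147.61


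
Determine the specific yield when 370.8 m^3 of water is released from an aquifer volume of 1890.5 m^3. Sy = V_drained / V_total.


Specific yield Sy = Volume drained / Total volume.
Sy = 370.8 / 1890.5
   = 0.1961.

0.1961


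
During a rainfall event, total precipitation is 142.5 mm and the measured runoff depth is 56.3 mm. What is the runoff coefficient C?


The runoff coefficient C = runoff depth / rainfall depth.
C = 56.3 / 142.5
  = 0.3951.

0.3951


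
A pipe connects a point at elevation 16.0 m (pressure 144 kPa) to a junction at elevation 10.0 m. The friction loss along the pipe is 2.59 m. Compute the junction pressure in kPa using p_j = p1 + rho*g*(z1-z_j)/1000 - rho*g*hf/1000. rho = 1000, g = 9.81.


Junction pressure: p_j = p1 + rho*g*(z1 - z_j)/1000 - rho*g*hf/1000.
Elevation term = 1000*9.81*(16.0 - 10.0)/1000 = 58.86 kPa.
Friction term = 1000*9.81*2.59/1000 = 25.408 kPa.
p_j = 144 + 58.86 - 25.408 = 177.45 kPa.

177.45


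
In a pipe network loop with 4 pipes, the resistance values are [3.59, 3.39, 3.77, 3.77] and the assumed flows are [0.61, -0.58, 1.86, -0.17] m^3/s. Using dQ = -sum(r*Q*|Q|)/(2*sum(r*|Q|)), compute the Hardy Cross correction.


Numerator terms (r*Q*|Q|): 3.59*0.61*|0.61| = 1.3358; 3.39*-0.58*|-0.58| = -1.1404; 3.77*1.86*|1.86| = 13.0427; 3.77*-0.17*|-0.17| = -0.109.
Sum of numerator = 13.1292.
Denominator terms (r*|Q|): 3.59*|0.61| = 2.1899; 3.39*|-0.58| = 1.9662; 3.77*|1.86| = 7.0122; 3.77*|-0.17| = 0.6409.
2 * sum of denominator = 2 * 11.8092 = 23.6184.
dQ = -13.1292 / 23.6184 = -0.5559 m^3/s.

-0.5559


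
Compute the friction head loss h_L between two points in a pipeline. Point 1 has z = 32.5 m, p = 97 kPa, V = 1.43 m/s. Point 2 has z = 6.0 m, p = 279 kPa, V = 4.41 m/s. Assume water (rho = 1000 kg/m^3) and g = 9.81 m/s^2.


Total head at each section: H = z + p/(rho*g) + V^2/(2g).
H1 = 32.5 + 97*1000/(1000*9.81) + 1.43^2/(2*9.81)
   = 32.5 + 9.888 + 0.1042
   = 42.492 m.
H2 = 6.0 + 279*1000/(1000*9.81) + 4.41^2/(2*9.81)
   = 6.0 + 28.44 + 0.9912
   = 35.432 m.
h_L = H1 - H2 = 42.492 - 35.432 = 7.06 m.

7.06


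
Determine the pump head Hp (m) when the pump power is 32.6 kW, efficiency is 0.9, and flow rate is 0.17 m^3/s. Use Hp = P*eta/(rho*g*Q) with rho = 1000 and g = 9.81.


Pump head formula: Hp = P * eta / (rho * g * Q).
Numerator: P * eta = 32.6 * 1000 * 0.9 = 29340.0 W.
Denominator: rho * g * Q = 1000 * 9.81 * 0.17 = 1667.7.
Hp = 29340.0 / 1667.7 = 17.59 m.

17.59


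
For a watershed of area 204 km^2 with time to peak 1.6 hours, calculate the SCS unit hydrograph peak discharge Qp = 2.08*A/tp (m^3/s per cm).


SCS formula: Qp = 2.08 * A / tp.
Qp = 2.08 * 204 / 1.6
   = 424.32 / 1.6
   = 265.2 m^3/s per cm.

265.2


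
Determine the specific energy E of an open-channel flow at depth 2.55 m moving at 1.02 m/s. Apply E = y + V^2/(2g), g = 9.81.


Specific energy E = y + V^2/(2g).
Velocity head = V^2/(2g) = 1.02^2 / (2*9.81) = 1.0404 / 19.62 = 0.053 m.
E = 2.55 + 0.053 = 2.603 m.

2.603


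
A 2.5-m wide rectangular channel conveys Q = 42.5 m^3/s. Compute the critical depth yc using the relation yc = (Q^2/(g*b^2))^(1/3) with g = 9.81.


Using yc = (Q^2 / (g * b^2))^(1/3):
Q^2 = 42.5^2 = 1806.25.
g * b^2 = 9.81 * 2.5^2 = 9.81 * 6.25 = 61.31.
Q^2 / (g*b^2) = 1806.25 / 61.31 = 29.4609.
yc = 29.4609^(1/3) = 3.0885 m.

3.0885


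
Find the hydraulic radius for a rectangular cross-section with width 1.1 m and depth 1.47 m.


For a rectangular section:
Flow area A = b * y = 1.1 * 1.47 = 1.62 m^2.
Wetted perimeter P = b + 2y = 1.1 + 2*1.47 = 4.04 m.
Hydraulic radius R = A/P = 1.62 / 4.04 = 0.4002 m.

0.4002


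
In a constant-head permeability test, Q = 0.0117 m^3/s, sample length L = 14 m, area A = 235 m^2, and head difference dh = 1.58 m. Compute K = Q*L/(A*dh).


From K = Q*L / (A*dh):
Numerator: Q*L = 0.0117 * 14 = 0.1638.
Denominator: A*dh = 235 * 1.58 = 371.3.
K = 0.1638 / 371.3 = 0.000441 m/s.

0.000441


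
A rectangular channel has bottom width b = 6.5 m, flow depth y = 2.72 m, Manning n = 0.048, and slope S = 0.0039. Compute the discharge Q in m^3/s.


For a rectangular channel, the cross-sectional area A = b * y = 6.5 * 2.72 = 17.68 m^2.
The wetted perimeter P = b + 2y = 6.5 + 2*2.72 = 11.94 m.
Hydraulic radius R = A/P = 17.68/11.94 = 1.4807 m.
Velocity V = (1/n)*R^(2/3)*S^(1/2) = (1/0.048)*1.4807^(2/3)*0.0039^(1/2) = 1.6902 m/s.
Discharge Q = A * V = 17.68 * 1.6902 = 29.883 m^3/s.

29.883


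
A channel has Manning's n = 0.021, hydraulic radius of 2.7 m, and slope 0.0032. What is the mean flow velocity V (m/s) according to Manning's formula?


Manning's equation gives V = (1/n) * R^(2/3) * S^(1/2).
First, compute R^(2/3) = 2.7^(2/3) = 1.939.
Next, S^(1/2) = 0.0032^(1/2) = 0.056569.
Then 1/n = 1/0.021 = 47.62.
V = 47.62 * 1.939 * 0.056569 = 5.2231 m/s.

5.2231


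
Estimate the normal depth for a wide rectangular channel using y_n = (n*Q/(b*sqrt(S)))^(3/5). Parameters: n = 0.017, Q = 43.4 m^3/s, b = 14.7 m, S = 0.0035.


We use the wide-channel approximation y_n = (n*Q/(b*sqrt(S)))^(3/5).
sqrt(S) = sqrt(0.0035) = 0.059161.
Numerator: n*Q = 0.017 * 43.4 = 0.7378.
Denominator: b*sqrt(S) = 14.7 * 0.059161 = 0.869667.
arg = 0.8484.
y_n = 0.8484^(3/5) = 0.9061 m.

0.9061


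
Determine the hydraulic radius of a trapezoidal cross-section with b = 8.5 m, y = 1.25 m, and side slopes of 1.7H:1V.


For a trapezoidal section with side slope z:
A = (b + z*y)*y = (8.5 + 1.7*1.25)*1.25 = 13.281 m^2.
P = b + 2*y*sqrt(1 + z^2) = 8.5 + 2*1.25*sqrt(1 + 1.7^2) = 13.431 m.
R = A/P = 13.281 / 13.431 = 0.9889 m.

0.9889


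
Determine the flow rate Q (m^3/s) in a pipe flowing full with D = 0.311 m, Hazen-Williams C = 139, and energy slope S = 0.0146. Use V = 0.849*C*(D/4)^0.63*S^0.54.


For a full circular pipe, R = D/4 = 0.311/4 = 0.0777 m.
V = 0.849 * 139 * 0.0777^0.63 * 0.0146^0.54
  = 0.849 * 139 * 0.200051 * 0.102035
  = 2.4089 m/s.
Pipe area A = pi*D^2/4 = pi*0.311^2/4 = 0.076 m^2.
Q = A * V = 0.076 * 2.4089 = 0.183 m^3/s.

0.183


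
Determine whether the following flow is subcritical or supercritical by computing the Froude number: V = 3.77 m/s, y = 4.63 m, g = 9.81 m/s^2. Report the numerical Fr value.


The Froude number is defined as Fr = V / sqrt(g*y).
g*y = 9.81 * 4.63 = 45.4203.
sqrt(g*y) = sqrt(45.4203) = 6.7395.
Fr = 3.77 / 6.7395 = 0.5594.
Since Fr < 1, the flow is subcritical.

0.5594


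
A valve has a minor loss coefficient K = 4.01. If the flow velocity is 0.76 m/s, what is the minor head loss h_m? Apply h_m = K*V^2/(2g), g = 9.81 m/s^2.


Minor loss formula: h_m = K * V^2/(2g).
V^2 = 0.76^2 = 0.5776.
V^2/(2g) = 0.5776 / 19.62 = 0.0294 m.
h_m = 4.01 * 0.0294 = 0.1181 m.

0.1181


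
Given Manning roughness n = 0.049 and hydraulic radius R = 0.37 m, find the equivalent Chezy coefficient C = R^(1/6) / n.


The Chezy coefficient relates to Manning's n through C = R^(1/6) / n.
R^(1/6) = 0.37^(1/6) = 0.847293.
C = 0.847293 / 0.049 = 17.29 m^(1/2)/s.

17.29


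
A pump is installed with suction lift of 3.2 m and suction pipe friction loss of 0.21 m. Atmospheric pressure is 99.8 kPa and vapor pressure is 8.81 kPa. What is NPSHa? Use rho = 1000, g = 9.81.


NPSHa = p_atm/(rho*g) - z_s - hf_s - p_vap/(rho*g).
p_atm/(rho*g) = 99.8*1000 / (1000*9.81) = 10.173 m.
p_vap/(rho*g) = 8.81*1000 / (1000*9.81) = 0.898 m.
NPSHa = 10.173 - 3.2 - 0.21 - 0.898
      = 5.87 m.

5.87


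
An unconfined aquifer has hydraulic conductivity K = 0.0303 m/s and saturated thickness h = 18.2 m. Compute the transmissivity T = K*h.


Transmissivity is defined as T = K * h.
T = 0.0303 * 18.2
  = 0.5515 m^2/s.

0.5515


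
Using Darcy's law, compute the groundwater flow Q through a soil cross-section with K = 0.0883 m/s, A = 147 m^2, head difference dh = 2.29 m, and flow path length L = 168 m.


Darcy's law: Q = K * A * i, where i = dh/L.
Hydraulic gradient i = 2.29 / 168 = 0.013631.
Q = 0.0883 * 147 * 0.013631
  = 0.1769 m^3/s.

0.1769


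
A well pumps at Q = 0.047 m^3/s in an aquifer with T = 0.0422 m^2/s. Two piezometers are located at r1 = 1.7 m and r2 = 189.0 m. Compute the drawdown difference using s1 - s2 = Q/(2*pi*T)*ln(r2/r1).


Thiem equation: s1 - s2 = Q/(2*pi*T) * ln(r2/r1).
ln(r2/r1) = ln(189.0/1.7) = 4.7111.
Q/(2*pi*T) = 0.047 / (2*pi*0.0422) = 0.047 / 0.2652 = 0.1773.
s1 - s2 = 0.1773 * 4.7111 = 0.8351 m.

0.8351


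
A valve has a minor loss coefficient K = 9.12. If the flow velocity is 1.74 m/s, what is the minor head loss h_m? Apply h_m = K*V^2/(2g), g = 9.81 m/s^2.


Minor loss formula: h_m = K * V^2/(2g).
V^2 = 1.74^2 = 3.0276.
V^2/(2g) = 3.0276 / 19.62 = 0.1543 m.
h_m = 9.12 * 0.1543 = 1.4073 m.

1.4073


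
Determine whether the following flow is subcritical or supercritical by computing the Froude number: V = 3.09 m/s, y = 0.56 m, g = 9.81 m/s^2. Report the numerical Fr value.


The Froude number is defined as Fr = V / sqrt(g*y).
g*y = 9.81 * 0.56 = 5.4936.
sqrt(g*y) = sqrt(5.4936) = 2.3438.
Fr = 3.09 / 2.3438 = 1.3183.
Since Fr > 1, the flow is supercritical.

1.3183


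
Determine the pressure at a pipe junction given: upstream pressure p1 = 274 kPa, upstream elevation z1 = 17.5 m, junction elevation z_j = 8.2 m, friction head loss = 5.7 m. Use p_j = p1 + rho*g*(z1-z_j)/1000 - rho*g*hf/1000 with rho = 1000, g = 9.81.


Junction pressure: p_j = p1 + rho*g*(z1 - z_j)/1000 - rho*g*hf/1000.
Elevation term = 1000*9.81*(17.5 - 8.2)/1000 = 91.233 kPa.
Friction term = 1000*9.81*5.7/1000 = 55.917 kPa.
p_j = 274 + 91.233 - 55.917 = 309.32 kPa.

309.32


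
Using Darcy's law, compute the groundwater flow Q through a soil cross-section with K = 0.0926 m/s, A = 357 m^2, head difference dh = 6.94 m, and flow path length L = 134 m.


Darcy's law: Q = K * A * i, where i = dh/L.
Hydraulic gradient i = 6.94 / 134 = 0.051791.
Q = 0.0926 * 357 * 0.051791
  = 1.7121 m^3/s.

1.7121


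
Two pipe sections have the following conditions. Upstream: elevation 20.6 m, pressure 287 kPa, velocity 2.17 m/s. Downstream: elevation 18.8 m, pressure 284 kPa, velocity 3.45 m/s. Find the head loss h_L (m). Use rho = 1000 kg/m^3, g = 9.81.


Total head at each section: H = z + p/(rho*g) + V^2/(2g).
H1 = 20.6 + 287*1000/(1000*9.81) + 2.17^2/(2*9.81)
   = 20.6 + 29.256 + 0.24
   = 50.096 m.
H2 = 18.8 + 284*1000/(1000*9.81) + 3.45^2/(2*9.81)
   = 18.8 + 28.95 + 0.6067
   = 48.357 m.
h_L = H1 - H2 = 50.096 - 48.357 = 1.739 m.

1.739


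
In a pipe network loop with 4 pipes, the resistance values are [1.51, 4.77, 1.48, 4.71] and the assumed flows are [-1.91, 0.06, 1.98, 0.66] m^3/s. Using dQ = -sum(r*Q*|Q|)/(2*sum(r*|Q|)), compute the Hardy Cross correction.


Numerator terms (r*Q*|Q|): 1.51*-1.91*|-1.91| = -5.5086; 4.77*0.06*|0.06| = 0.0172; 1.48*1.98*|1.98| = 5.8022; 4.71*0.66*|0.66| = 2.0517.
Sum of numerator = 2.3624.
Denominator terms (r*|Q|): 1.51*|-1.91| = 2.8841; 4.77*|0.06| = 0.2862; 1.48*|1.98| = 2.9304; 4.71*|0.66| = 3.1086.
2 * sum of denominator = 2 * 9.2093 = 18.4186.
dQ = -2.3624 / 18.4186 = -0.1283 m^3/s.

-0.1283


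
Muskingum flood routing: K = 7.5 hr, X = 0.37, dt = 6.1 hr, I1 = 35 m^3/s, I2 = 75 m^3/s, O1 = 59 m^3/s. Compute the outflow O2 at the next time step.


Muskingum coefficients:
denom = 2*K*(1-X) + dt = 2*7.5*(1-0.37) + 6.1 = 15.55.
C0 = (dt - 2*K*X)/denom = (6.1 - 2*7.5*0.37)/15.55 = 0.0354.
C1 = (dt + 2*K*X)/denom = (6.1 + 2*7.5*0.37)/15.55 = 0.7492.
C2 = (2*K*(1-X) - dt)/denom = 0.2154.
O2 = C0*I2 + C1*I1 + C2*O1
   = 0.0354*75 + 0.7492*35 + 0.2154*59
   = 41.59 m^3/s.

41.59


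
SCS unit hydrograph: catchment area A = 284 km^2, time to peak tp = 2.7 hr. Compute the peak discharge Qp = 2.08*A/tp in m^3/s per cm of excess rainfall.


SCS formula: Qp = 2.08 * A / tp.
Qp = 2.08 * 284 / 2.7
   = 590.72 / 2.7
   = 218.79 m^3/s per cm.

218.79


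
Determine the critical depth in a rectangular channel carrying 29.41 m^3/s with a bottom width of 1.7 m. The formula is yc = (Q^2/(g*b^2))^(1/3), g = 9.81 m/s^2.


Using yc = (Q^2 / (g * b^2))^(1/3):
Q^2 = 29.41^2 = 864.95.
g * b^2 = 9.81 * 1.7^2 = 9.81 * 2.89 = 28.35.
Q^2 / (g*b^2) = 864.95 / 28.35 = 30.5097.
yc = 30.5097^(1/3) = 3.1247 m.

3.1247


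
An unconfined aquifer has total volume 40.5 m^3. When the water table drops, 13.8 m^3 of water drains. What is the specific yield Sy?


Specific yield Sy = Volume drained / Total volume.
Sy = 13.8 / 40.5
   = 0.3407.

0.3407


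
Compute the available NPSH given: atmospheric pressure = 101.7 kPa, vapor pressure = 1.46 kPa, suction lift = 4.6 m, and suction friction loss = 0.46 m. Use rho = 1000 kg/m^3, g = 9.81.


NPSHa = p_atm/(rho*g) - z_s - hf_s - p_vap/(rho*g).
p_atm/(rho*g) = 101.7*1000 / (1000*9.81) = 10.367 m.
p_vap/(rho*g) = 1.46*1000 / (1000*9.81) = 0.149 m.
NPSHa = 10.367 - 4.6 - 0.46 - 0.149
      = 5.16 m.

5.16
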